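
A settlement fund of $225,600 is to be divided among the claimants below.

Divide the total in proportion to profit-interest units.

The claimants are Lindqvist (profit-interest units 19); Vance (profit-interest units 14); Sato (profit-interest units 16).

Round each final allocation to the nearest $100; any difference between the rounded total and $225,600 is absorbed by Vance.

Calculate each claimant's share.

Lindqvist: $87,500; Vance: $64,400; Sato: $73,700

Total profit-interest units = 49.
Unrounded shares: Lindqvist 19/49 × $225,600 = 87,477.55; Vance 14/49 × $225,600 = 64,457.14; Sato 16/49 × $225,600 = 73,665.31.
After rounding ($100): Lindqvist $87,500; Vance $64,500; Sato $73,700. Sum = $225,700.
Difference $225,600 − $225,700 = −$100 applied to Vance: Vance becomes $64,400.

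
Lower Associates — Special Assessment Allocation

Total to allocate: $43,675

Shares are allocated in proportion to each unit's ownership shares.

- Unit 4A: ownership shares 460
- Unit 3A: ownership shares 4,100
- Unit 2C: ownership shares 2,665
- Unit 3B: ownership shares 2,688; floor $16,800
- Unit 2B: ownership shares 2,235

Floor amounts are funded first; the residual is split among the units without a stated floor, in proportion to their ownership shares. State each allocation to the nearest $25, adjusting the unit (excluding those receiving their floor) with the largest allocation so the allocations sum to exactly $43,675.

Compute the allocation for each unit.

Unit 4A: $1,300 | Unit 3A: $11,650 | Unit 2C: $7,575 | Unit 3B: $16,800 | Unit 2B: $6,350

Guaranteed amounts: Unit 3B $16,800. Remaining pool $26,875.
Remaining pool split over remaining ownership shares 9,460: Unit 4A 1,306.82 → $1,300; Unit 3A 11,647.73 → $11,650; Unit 2C 7,571.02 → $7,575; Unit 2B 6,349.43 → $6,350.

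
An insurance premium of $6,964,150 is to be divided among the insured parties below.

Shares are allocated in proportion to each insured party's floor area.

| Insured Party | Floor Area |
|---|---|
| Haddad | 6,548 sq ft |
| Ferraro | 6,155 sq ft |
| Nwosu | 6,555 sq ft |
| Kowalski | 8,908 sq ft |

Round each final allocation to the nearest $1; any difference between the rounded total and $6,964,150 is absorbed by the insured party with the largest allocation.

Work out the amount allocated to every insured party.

Combined floor area = 28,166.
Raw shares: Haddad 6,548/28,166 × $6,964,150 = 1,619,017.76; Ferraro 6,155/28,166 × $6,964,150 = 1,521,847.02; Nwosu 6,555/28,166 × $6,964,150 = 1,620,748.54; Kowalski 8,908/28,166 × $6,964,150 = 2,202,536.68.
Rounded to nearest $1: Haddad $1,619,018; Ferraro $1,521,847; Nwosu $1,620,749; Kowalski $2,202,537. Sum = $6,964,151.
Difference $6,964,150 − $6,964,151 = −$1 applied to largest allocation (Kowalski): Kowalski becomes $2,202,536.

Haddad: $1,619,018; Ferraro: $1,521,847; Nwosu: $1,620,749; Kowalski: $2,202,536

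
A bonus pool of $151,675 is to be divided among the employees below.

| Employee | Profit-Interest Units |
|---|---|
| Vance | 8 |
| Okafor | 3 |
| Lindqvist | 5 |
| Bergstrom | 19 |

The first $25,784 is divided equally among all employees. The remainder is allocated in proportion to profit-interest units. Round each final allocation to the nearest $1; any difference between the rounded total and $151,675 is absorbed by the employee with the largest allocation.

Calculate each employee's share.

$25,784 shared equally gives $6,446 per employee.
Remainder $125,891 by profit-interest units (total 35): Vance 28,775.09 → $28,775; Okafor 10,790.66 → $10,791; Lindqvist 17,984.43 → $17,984; Bergstrom 68,340.83 → $68,341.
Totals: Vance $6,446 + $28,775 = $35,221; Okafor $6,446 + $10,791 = $17,237; Lindqvist $6,446 + $17,984 = $24,430; Bergstrom $6,446 + $68,341 = $74,787.

Vance: $35,221 | Okafor: $17,237 | Lindqvist: $24,430 | Bergstrom: $74,787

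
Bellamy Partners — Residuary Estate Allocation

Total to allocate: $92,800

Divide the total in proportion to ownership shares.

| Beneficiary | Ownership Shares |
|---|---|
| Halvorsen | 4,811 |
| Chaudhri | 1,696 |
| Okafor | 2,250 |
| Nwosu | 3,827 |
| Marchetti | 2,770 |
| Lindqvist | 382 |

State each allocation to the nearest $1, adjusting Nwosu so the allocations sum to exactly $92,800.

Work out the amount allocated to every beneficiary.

Halvorsen: $28,372 · Chaudhri: $10,002 · Okafor: $13,269 · Nwosu: $22,568 · Marchetti: $16,336 · Lindqvist: $2,253

Sum of ownership shares: 15,736.
Raw shares: Halvorsen 4,811/15,736 × $92,800 = 28,371.94; Chaudhri 1,696/15,736 × $92,800 = 10,001.83; Okafor 2,250/15,736 × $92,800 = 13,268.94; Nwosu 3,827/15,736 × $92,800 = 22,568.99; Marchetti 2,770/15,736 × $92,800 = 16,335.54; Lindqvist 382/15,736 × $92,800 = 2,252.77.
After rounding ($1): Halvorsen $28,372; Chaudhri $10,002; Okafor $13,269; Nwosu $22,569; Marchetti $16,336; Lindqvist $2,253. Sum = $92,801.
Difference $92,800 − $92,801 = −$1 applied to Nwosu: Nwosu becomes $22,568.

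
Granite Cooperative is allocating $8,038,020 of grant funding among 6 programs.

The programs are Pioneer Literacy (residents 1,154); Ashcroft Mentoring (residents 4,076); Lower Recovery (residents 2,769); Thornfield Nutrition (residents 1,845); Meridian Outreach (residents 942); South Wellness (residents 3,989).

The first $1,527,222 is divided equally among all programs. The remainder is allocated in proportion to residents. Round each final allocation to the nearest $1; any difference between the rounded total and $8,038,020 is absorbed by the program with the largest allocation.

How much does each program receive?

First tranche $1,527,222 split equally: $254,537 each.
Remainder $6,510,798 by residents (total 14,775): Pioneer Literacy 508,525.27 → $508,525; Ashcroft Mentoring 1,796,142.99 → $1,796,143; Lower Recovery 1,220,196.25 → $1,220,196; Thornfield Nutrition 813,023.51 → $813,024; Meridian Outreach 415,104.68 → $415,105; South Wellness 1,757,805.29 → $1,757,805.
Totals: Pioneer Literacy $254,537 + $508,525 = $763,062; Ashcroft Mentoring $254,537 + $1,796,143 = $2,050,680; Lower Recovery $254,537 + $1,220,196 = $1,474,733; Thornfield Nutrition $254,537 + $813,024 = $1,067,561; Meridian Outreach $254,537 + $415,105 = $669,642; South Wellness $254,537 + $1,757,805 = $2,012,342.

Pioneer Literacy: $763,062 · Ashcroft Mentoring: $2,050,680 · Lower Recovery: $1,474,733 · Thornfield Nutrition: $1,067,561 · Meridian Outreach: $669,642 · South Wellness: $2,012,342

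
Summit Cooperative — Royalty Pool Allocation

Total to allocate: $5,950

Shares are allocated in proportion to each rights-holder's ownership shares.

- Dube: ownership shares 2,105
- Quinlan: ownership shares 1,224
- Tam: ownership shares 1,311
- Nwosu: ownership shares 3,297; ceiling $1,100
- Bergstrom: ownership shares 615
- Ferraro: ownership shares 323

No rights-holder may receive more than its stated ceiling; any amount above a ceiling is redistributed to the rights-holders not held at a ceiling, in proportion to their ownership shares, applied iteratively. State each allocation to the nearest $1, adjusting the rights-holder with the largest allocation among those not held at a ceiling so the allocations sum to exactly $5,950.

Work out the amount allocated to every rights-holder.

Dube: $1,830 | Quinlan: $1,064 | Tam: $1,140 | Nwosu: $1,100 | Bergstrom: $535 | Ferraro: $281

Ownership shares total: 8,875.
Pro-rata shares before constraints: Dube 1,411.24; Quinlan 820.60; Tam 878.92; Nwosu 2,210.38; Bergstrom 412.31; Ferraro 216.55.
Held at cap: Nwosu ($1,100); residual $4,850 reallocated over remaining ownership shares 5,578.
Redistributed shares: Dube 1,830.27 → $1,830; Quinlan 1,064.25 → $1,064; Tam 1,139.90 → $1,140; Bergstrom 534.73 → $535; Ferraro 280.84 → $281.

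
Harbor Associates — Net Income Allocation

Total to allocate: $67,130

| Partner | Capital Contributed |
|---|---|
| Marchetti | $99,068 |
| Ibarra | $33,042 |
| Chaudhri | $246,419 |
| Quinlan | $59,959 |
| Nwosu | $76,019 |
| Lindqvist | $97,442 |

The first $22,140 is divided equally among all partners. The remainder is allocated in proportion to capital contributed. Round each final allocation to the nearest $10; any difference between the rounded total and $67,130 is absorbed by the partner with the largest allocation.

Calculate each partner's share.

Marchetti: $10,970 | Ibarra: $6,120 | Chaudhri: $21,810 | Quinlan: $8,100 | Nwosu: $9,280 | Lindqvist: $10,850

$22,140 shared equally gives $3,690 per partner.
Remainder $44,990 by capital contributed (total 611,949): Marchetti 7,283.40 → $7,280; Ibarra 2,429.22 → $2,430; Chaudhri 18,116.53 → $18,120; Quinlan 4,408.14 → $4,410; Nwosu 5,588.86 → $5,590; Lindqvist 7,163.86 → $7,160.
Totals: Marchetti $3,690 + $7,280 = $10,970; Ibarra $3,690 + $2,430 = $6,120; Chaudhri $3,690 + $18,120 = $21,810; Quinlan $3,690 + $4,410 = $8,100; Nwosu $3,690 + $5,590 = $9,280; Lindqvist $3,690 + $7,160 = $10,850.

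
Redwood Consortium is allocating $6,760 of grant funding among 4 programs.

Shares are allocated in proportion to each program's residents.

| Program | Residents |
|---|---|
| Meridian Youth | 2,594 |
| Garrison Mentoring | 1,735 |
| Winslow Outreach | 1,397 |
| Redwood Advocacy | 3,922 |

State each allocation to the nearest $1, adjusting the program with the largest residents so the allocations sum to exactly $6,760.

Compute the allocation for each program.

Combined residents = 9,648.
Pro-rata amounts: Meridian Youth 2,594/9,648 × $6,760 = 1,817.52; Garrison Mentoring 1,735/9,648 × $6,760 = 1,215.65; Winslow Outreach 1,397/9,648 × $6,760 = 978.83; Redwood Advocacy 3,922/9,648 × $6,760 = 2,748.00.
After rounding ($1): Meridian Youth $1,818; Garrison Mentoring $1,216; Winslow Outreach $979; Redwood Advocacy $2,748. Sum = $6,761.
Difference $6,760 − $6,761 = −$1 applied to largest residents (Redwood Advocacy): Redwood Advocacy becomes $2,747.

Meridian Youth: $1,818; Garrison Mentoring: $1,216; Winslow Outreach: $979; Redwood Advocacy: $2,747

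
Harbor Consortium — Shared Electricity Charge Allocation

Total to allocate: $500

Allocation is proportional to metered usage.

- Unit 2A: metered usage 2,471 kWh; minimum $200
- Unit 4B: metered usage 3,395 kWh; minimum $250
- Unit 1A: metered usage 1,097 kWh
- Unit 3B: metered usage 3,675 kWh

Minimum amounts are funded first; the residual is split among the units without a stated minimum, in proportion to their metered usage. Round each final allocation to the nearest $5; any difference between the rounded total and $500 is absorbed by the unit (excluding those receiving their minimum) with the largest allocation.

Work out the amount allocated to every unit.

Unit 2A: $200 | Unit 4B: $250 | Unit 1A: $10 | Unit 3B: $40

Fund the minimums — Unit 2A $200; Unit 4B $250. Balance $50.
Balance split over remaining metered usage 4,772: Unit 1A 11.49 → $10; Unit 3B 38.51 → $40.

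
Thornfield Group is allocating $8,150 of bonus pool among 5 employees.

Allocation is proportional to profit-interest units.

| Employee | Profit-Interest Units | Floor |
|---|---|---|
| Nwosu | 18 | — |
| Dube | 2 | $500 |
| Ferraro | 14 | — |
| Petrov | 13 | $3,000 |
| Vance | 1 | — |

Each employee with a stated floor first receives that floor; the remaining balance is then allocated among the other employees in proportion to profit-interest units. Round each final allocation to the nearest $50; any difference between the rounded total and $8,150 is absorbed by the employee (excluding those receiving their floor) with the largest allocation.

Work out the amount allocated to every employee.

Nwosu: $2,550 | Dube: $500 | Ferraro: $1,950 | Petrov: $3,000 | Vance: $150

Fund the minimums — Dube $500; Petrov $3,000. Residual $4,650.
Residual split over remaining profit-interest units 33: Nwosu 2,536.36 → $2,550; Ferraro 1,972.73 → $1,950; Vance 140.91 → $150.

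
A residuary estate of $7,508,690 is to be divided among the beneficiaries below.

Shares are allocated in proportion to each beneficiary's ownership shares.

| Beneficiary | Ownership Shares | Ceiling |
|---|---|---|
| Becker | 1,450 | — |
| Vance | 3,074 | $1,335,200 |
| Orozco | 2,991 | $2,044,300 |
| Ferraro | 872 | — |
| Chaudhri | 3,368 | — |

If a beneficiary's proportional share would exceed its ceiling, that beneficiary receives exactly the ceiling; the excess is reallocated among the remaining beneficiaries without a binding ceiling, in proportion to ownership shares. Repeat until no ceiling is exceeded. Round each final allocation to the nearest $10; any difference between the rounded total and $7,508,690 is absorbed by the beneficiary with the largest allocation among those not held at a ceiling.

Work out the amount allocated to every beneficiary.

Becker: $1,052,250 · Vance: $1,335,200 · Orozco: $2,044,300 · Ferraro: $632,800 · Chaudhri: $2,444,140

Combined ownership shares = 11,755.
Pro-rata shares before constraints: Becker 926,210.17; Vance 1,963,565.55; Orozco 1,910,548.00; Ferraro 557,003.63; Chaudhri 2,151,362.65.
Cap binds for Vance ($1,335,200); remaining pool $6,173,490 reallocated over remaining ownership shares 8,681.
Cap binds for Orozco ($2,044,300); remaining pool $4,129,190 reallocated over remaining ownership shares 5,690.
Shares after redistribution: Becker 1,052,254.04 → $1,052,250; Ferraro 632,803.81 → $632,800; Chaudhri 2,444,132.15 → $2,444,130.
Rounding difference +$10 applied to Chaudhri → $2,444,140.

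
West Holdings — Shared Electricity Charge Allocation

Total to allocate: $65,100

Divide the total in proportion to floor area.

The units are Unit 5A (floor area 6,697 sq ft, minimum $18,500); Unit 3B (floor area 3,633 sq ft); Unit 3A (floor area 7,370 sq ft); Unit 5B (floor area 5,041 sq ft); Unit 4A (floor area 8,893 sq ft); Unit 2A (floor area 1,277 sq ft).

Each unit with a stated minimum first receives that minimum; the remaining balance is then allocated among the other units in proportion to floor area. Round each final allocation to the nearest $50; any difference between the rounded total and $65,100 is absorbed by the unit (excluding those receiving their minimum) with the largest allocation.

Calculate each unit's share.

Guaranteed amounts: Unit 5A $18,500. Remaining pool $46,600.
Remaining pool split over remaining floor area 26,214: Unit 3B 6,458.30 → $6,450; Unit 3A 13,101.47 → $13,100; Unit 5B 8,961.26 → $8,950; Unit 4A 15,808.87 → $15,800; Unit 2A 2,270.09 → $2,250.
Rounding difference +$50 applied to Unit 4A → $15,850.

Unit 5A: $18,500; Unit 3B: $6,450; Unit 3A: $13,100; Unit 5B: $8,950; Unit 4A: $15,850; Unit 2A: $2,250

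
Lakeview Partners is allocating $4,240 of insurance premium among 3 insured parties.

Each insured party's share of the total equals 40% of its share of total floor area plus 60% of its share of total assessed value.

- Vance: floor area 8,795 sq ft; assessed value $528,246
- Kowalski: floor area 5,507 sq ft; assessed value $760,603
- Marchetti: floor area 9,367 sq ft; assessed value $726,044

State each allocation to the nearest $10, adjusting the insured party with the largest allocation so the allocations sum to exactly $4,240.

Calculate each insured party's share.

Totals — floor area 23,669, assessed value 2,014,893.
Blended shares (40% floor area + 60% assessed value): Vance 0.3059; Kowalski 0.3196; Marchetti 0.3745.
Raw shares: Vance 1,297.17; Kowalski 1,354.94; Marchetti 1,587.89.
At nearest $10: Vance $1,300; Kowalski $1,350; Marchetti $1,590. Sum = $4,240.
Rounded total matches; no reconciliation needed.

Vance: $1,300 | Kowalski: $1,350 | Marchetti: $1,590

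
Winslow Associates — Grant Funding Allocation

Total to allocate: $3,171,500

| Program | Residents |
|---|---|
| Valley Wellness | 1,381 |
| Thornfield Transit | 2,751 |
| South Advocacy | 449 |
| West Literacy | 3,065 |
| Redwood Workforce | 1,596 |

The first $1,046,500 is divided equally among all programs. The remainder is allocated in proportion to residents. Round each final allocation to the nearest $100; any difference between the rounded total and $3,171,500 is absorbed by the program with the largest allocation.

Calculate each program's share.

Valley Wellness: $526,800 · Thornfield Transit: $841,800 · South Advocacy: $312,500 · West Literacy: $914,100 · Redwood Workforce: $576,300

Equal tier: $1,046,500 ÷ 5 = $209,300 apiece.
Remainder $2,125,000 by residents (total 9,242): Valley Wellness 317,531.38 → $317,500; Thornfield Transit 632,533.54 → $632,500; South Advocacy 103,237.94 → $103,200; West Literacy 704,731.12 → $704,700; Redwood Workforce 366,966.02 → $367,000.
Rounding difference +$100 on remainder applied to West Literacy.
Totals: Valley Wellness $209,300 + $317,500 = $526,800; Thornfield Transit $209,300 + $632,500 = $841,800; South Advocacy $209,300 + $103,200 = $312,500; West Literacy $209,300 + $704,800 = $914,100; Redwood Workforce $209,300 + $367,000 = $576,300.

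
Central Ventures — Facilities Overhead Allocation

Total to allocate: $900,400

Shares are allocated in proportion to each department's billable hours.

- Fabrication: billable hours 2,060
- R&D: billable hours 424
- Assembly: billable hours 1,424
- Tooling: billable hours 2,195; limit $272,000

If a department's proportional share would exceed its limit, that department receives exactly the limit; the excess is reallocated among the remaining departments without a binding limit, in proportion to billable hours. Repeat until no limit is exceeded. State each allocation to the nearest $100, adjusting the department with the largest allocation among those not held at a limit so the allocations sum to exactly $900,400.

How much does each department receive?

Total billable hours = 6,103.
Proportional shares (ignoring caps): Fabrication 303,920.04; R&D 62,554.42; Assembly 210,088.42; Tooling 323,837.13.
Held at cap: Tooling ($272,000); remaining pool $628,400 reallocated over remaining billable hours 3,908.
Remaining shares: Fabrication 331,244.63 → $331,200; R&D 68,178.51 → $68,200; Assembly 228,976.87 → $229,000.

Fabrication: $331,200 | R&D: $68,200 | Assembly: $229,000 | Tooling: $272,000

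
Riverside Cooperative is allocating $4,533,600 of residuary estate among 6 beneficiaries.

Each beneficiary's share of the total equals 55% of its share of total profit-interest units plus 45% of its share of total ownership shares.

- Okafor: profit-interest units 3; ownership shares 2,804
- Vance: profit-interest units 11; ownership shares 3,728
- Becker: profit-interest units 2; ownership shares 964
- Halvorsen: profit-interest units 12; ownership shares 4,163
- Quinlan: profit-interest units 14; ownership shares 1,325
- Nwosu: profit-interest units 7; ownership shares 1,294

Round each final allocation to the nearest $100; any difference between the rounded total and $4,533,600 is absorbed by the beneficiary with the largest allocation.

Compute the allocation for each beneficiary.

Totals — profit-interest units 49, ownership shares 14,278.
Blended shares (55% profit-interest units + 45% ownership shares): Okafor 0.1220; Vance 0.2410; Becker 0.0528; Halvorsen 0.2659; Quinlan 0.1989; Nwosu 0.1194.
Pro-rata amounts: Okafor 553,313.15; Vance 1,092,438.18; Becker 239,516.37; Halvorsen 1,205,480.74; Quinlan 901,746.22; Nwosu 541,105.34.
At nearest $100: Okafor $553,300; Vance $1,092,400; Becker $239,500; Halvorsen $1,205,500; Quinlan $901,700; Nwosu $541,100. Sum = $4,533,500.
Difference $4,533,600 − $4,533,500 = +$100 applied to largest allocation (Halvorsen): Halvorsen becomes $1,205,600.

Okafor: $553,300 | Vance: $1,092,400 | Becker: $239,500 | Halvorsen: $1,205,600 | Quinlan: $901,700 | Nwosu: $541,100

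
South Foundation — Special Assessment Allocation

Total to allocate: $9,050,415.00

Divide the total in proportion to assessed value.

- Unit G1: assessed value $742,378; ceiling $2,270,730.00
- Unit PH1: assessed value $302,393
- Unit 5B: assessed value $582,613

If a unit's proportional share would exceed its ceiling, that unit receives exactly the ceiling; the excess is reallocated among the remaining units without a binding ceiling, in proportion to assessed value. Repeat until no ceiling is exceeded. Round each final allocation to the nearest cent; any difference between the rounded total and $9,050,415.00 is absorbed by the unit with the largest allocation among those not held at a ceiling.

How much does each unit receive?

Unit G1: $2,270,730.00 | Unit PH1: $2,316,514.56 | Unit 5B: $4,463,170.44

Assessed value total: 1,627,384.
Unconstrained shares: Unit G1 4,128,607.0079; Unit PH1 1,681,706.4338; Unit 5B 3,240,101.5583.
Capped: Unit G1 ($2,270,730.00); remaining pool $6,779,685.00 reallocated over remaining assessed value 885,006.
Shares after redistribution: Unit PH1 2,316,514.5617 → $2,316,514.56; Unit 5B 4,463,170.4383 → $4,463,170.44.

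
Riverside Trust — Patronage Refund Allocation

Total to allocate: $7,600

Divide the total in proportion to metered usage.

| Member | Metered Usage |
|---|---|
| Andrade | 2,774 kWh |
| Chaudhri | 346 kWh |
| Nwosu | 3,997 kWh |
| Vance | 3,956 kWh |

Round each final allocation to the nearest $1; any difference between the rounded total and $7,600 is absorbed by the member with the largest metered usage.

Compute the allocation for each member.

Total metered usage = 11,073.
Proportional shares: Andrade 2,774/11,073 × $7,600 = 1,903.95; Chaudhri 346/11,073 × $7,600 = 237.48; Nwosu 3,997/11,073 × $7,600 = 2,743.36; Vance 3,956/11,073 × $7,600 = 2,715.22.
Rounded to nearest $1: Andrade $1,904; Chaudhri $237; Nwosu $2,743; Vance $2,715. Sum = $7,599.
Difference $7,600 − $7,599 = +$1 applied to largest metered usage (Nwosu): Nwosu becomes $2,744.

Andrade: $1,904; Chaudhri: $237; Nwosu: $2,744; Vance: $2,715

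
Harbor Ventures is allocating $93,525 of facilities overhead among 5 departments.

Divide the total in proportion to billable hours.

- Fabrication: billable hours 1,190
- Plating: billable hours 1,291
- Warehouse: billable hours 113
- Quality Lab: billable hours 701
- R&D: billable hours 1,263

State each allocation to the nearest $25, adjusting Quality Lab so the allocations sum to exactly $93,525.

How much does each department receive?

Fabrication: $24,425; Plating: $26,500; Warehouse: $2,325; Quality Lab: $14,350; R&D: $25,925

Combined billable hours = 4,558.
Raw shares: Fabrication 1,190/4,558 × $93,525 = 24,417.45; Plating 1,291/4,558 × $93,525 = 26,489.86; Warehouse 113/4,558 × $93,525 = 2,318.63; Quality Lab 701/4,558 × $93,525 = 14,383.73; R&D 1,263/4,558 × $93,525 = 25,915.33.
After rounding ($25): Fabrication $24,425; Plating $26,500; Warehouse $2,325; Quality Lab $14,375; R&D $25,925. Sum = $93,550.
Difference $93,525 − $93,550 = −$25 applied to Quality Lab: Quality Lab becomes $14,350.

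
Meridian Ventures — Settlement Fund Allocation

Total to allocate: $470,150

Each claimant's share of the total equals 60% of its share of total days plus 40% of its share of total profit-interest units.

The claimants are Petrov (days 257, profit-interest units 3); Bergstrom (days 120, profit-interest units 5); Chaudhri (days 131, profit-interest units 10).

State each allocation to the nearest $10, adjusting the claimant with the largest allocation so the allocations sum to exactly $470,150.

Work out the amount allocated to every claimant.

Petrov: $174,050 | Bergstrom: $118,870 | Chaudhri: $177,230

Days total 508; profit-interest units total 18.
Combined weights (60% days + 40% profit-interest units): Petrov 0.3702; Bergstrom 0.2528; Chaudhri 0.3769.
Raw shares: Petrov 174,054.22; Bergstrom 118,874.32; Chaudhri 177,221.46.
At nearest $10: Petrov $174,050; Bergstrom $118,870; Chaudhri $177,220. Sum = $470,140.
Difference $470,150 − $470,140 = +$10 applied to largest allocation (Chaudhri): Chaudhri becomes $177,230.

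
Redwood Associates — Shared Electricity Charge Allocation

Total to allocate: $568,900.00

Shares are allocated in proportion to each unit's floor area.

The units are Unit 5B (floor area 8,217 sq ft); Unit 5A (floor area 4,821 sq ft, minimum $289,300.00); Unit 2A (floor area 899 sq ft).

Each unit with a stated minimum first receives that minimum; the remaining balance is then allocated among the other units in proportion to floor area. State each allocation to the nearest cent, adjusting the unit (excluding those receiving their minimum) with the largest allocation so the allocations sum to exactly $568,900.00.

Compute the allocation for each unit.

Unit 5B: $252,026.46 | Unit 5A: $289,300.00 | Unit 2A: $27,573.54

Guaranteed amounts: Unit 5A $289,300.00. Remaining pool $279,600.00.
Remaining pool split over remaining floor area 9,116: Unit 5B 252,026.4590 → $252,026.46; Unit 2A 27,573.5410 → $27,573.54.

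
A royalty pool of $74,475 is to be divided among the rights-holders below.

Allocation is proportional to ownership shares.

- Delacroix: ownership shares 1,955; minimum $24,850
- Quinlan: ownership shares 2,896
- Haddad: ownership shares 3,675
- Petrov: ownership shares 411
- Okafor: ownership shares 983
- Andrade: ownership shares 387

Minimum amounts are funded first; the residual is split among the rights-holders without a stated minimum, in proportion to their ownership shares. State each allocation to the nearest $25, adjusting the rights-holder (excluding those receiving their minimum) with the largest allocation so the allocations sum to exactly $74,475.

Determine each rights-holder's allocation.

Minimums first: Delacroix $24,850. Balance $49,625.
Balance split over remaining ownership shares 8,352: Quinlan 17,207.14 → $17,200; Haddad 21,835.71 → $21,825; Petrov 2,442.03 → $2,450; Okafor 5,840.68 → $5,850; Andrade 2,299.43 → $2,300.

Delacroix: $24,850 · Quinlan: $17,200 · Haddad: $21,825 · Petrov: $2,450 · Okafor: $5,850 · Andrade: $2,300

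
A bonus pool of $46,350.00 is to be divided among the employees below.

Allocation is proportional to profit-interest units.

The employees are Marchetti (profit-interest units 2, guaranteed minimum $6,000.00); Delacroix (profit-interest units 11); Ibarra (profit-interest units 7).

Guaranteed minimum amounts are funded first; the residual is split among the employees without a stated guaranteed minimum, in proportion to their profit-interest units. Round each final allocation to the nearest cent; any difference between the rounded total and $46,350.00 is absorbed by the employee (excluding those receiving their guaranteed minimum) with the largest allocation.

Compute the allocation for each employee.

Marchetti: $6,000.00; Delacroix: $24,658.33; Ibarra: $15,691.67

Fund the minimums — Marchetti $6,000.00. Remaining pool $40,350.00.
Remaining pool split over remaining profit-interest units 18: Delacroix 24,658.3333 → $24,658.33; Ibarra 15,691.6667 → $15,691.67.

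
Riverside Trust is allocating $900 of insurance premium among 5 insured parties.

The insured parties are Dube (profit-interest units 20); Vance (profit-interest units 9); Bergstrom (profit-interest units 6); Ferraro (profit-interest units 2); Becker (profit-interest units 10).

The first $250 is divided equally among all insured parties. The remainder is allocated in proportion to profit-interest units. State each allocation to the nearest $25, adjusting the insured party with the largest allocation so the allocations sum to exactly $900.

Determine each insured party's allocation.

Dube: $325 · Vance: $175 · Bergstrom: $125 · Ferraro: $75 · Becker: $200

Equal tier: $250 ÷ 5 = $50 apiece.
Remainder $650 by profit-interest units (total 47): Dube 276.60 → $275; Vance 124.47 → $125; Bergstrom 82.98 → $75; Ferraro 27.66 → $25; Becker 138.30 → $150.
Totals: Dube $50 + $275 = $325; Vance $50 + $125 = $175; Bergstrom $50 + $75 = $125; Ferraro $50 + $25 = $75; Becker $50 + $150 = $200.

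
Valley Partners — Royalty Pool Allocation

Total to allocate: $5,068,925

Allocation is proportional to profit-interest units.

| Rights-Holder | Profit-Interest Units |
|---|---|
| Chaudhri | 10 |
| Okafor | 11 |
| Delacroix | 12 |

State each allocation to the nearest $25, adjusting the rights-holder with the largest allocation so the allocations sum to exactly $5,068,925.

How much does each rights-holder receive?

Profit-interest units total: 33.
Unrounded shares: Chaudhri 10/33 × $5,068,925 = 1,536,037.88; Okafor 11/33 × $5,068,925 = 1,689,641.67; Delacroix 12/33 × $5,068,925 = 1,843,245.45.
Rounded to nearest $25: Chaudhri $1,536,050; Okafor $1,689,650; Delacroix $1,843,250. Sum = $5,068,950.
Difference $5,068,925 − $5,068,950 = −$25 applied to largest allocation (Delacroix): Delacroix becomes $1,843,225.

Chaudhri: $1,536,050 | Okafor: $1,689,650 | Delacroix: $1,843,225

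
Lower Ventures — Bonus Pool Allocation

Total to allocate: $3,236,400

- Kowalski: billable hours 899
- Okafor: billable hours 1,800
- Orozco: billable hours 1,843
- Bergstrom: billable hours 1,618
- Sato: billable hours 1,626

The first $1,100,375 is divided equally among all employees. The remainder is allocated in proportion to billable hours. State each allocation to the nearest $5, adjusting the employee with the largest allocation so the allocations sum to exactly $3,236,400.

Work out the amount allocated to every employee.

Kowalski: $466,710 | Okafor: $713,890 | Orozco: $725,685 | Bergstrom: $663,960 | Sato: $666,155

$1,100,375 shared equally gives $220,075 per employee.
Remainder $2,136,025 by billable hours (total 7,786): Kowalski 246,633.25 → $246,635; Okafor 493,815.18 → $493,815; Orozco 505,611.88 → $505,610; Bergstrom 443,884.98 → $443,885; Sato 446,079.71 → $446,080.
Totals: Kowalski $220,075 + $246,635 = $466,710; Okafor $220,075 + $493,815 = $713,890; Orozco $220,075 + $505,610 = $725,685; Bergstrom $220,075 + $443,885 = $663,960; Sato $220,075 + $446,080 = $666,155.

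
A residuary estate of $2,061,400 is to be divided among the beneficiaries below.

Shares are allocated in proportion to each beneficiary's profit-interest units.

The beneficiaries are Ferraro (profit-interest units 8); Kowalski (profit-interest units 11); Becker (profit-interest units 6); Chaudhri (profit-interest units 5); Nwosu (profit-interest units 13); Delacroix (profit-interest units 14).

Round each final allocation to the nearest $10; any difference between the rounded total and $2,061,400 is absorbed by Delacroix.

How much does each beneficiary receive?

Sum of profit-interest units: 57.
Proportional shares: Ferraro 8/57 × $2,061,400 = 289,319.30; Kowalski 11/57 × $2,061,400 = 397,814.04; Becker 6/57 × $2,061,400 = 216,989.47; Chaudhri 5/57 × $2,061,400 = 180,824.56; Nwosu 13/57 × $2,061,400 = 470,143.86; Delacroix 14/57 × $2,061,400 = 506,308.77.
After rounding ($10): Ferraro $289,320; Kowalski $397,810; Becker $216,990; Chaudhri $180,820; Nwosu $470,140; Delacroix $506,310. Sum = $2,061,390.
Difference $2,061,400 − $2,061,390 = +$10 applied to Delacroix: Delacroix becomes $506,320.

Ferraro: $289,320; Kowalski: $397,810; Becker: $216,990; Chaudhri: $180,820; Nwosu: $470,140; Delacroix: $506,320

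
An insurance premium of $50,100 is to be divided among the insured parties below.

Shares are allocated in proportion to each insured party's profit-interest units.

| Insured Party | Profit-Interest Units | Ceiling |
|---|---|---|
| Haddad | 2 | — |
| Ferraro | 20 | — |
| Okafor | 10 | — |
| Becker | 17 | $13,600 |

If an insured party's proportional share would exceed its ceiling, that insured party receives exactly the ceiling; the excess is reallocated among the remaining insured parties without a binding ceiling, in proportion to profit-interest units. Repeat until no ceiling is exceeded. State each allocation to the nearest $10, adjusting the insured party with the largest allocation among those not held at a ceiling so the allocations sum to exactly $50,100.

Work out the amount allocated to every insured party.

Haddad: $2,280; Ferraro: $22,810; Okafor: $11,410; Becker: $13,600

Total profit-interest units = 49.
Pro-rata shares before constraints: Haddad 2,044.90; Ferraro 20,448.98; Okafor 10,224.49; Becker 17,381.63.
Cap binds for Becker ($13,600); remaining pool $36,500 reallocated over remaining profit-interest units 32.
Remaining shares: Haddad 2,281.25 → $2,280; Ferraro 22,812.50 → $22,810; Okafor 11,406.25 → $11,410.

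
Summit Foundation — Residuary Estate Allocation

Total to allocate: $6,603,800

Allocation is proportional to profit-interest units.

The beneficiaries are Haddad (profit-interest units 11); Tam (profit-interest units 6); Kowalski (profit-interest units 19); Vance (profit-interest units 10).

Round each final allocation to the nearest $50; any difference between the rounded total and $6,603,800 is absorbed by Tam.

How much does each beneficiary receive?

Combined profit-interest units = 46.
Unrounded shares: Haddad 11/46 × $6,603,800 = 1,579,169.57; Tam 6/46 × $6,603,800 = 861,365.22; Kowalski 19/46 × $6,603,800 = 2,727,656.52; Vance 10/46 × $6,603,800 = 1,435,608.70.
After rounding ($50): Haddad $1,579,150; Tam $861,350; Kowalski $2,727,650; Vance $1,435,600. Sum = $6,603,750.
Difference $6,603,800 − $6,603,750 = +$50 applied to Tam: Tam becomes $861,400.

Haddad: $1,579,150 | Tam: $861,400 | Kowalski: $2,727,650 | Vance: $1,435,600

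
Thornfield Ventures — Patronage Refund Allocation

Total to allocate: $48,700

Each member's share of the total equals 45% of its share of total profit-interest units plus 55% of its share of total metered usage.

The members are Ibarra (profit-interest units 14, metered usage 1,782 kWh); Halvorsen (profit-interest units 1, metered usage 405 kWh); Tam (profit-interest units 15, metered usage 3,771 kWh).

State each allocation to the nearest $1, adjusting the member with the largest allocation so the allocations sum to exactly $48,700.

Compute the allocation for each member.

Ibarra: $18,238 | Halvorsen: $2,551 | Tam: $27,911

Profit-interest units total 30; metered usage total 5,958.
Combined weights (45% profit-interest units + 55% metered usage): Ibarra 0.3745; Halvorsen 0.0524; Tam 0.5731.
Pro-rata amounts: Ibarra 18,238.22; Halvorsen 2,551.23; Tam 27,910.54.
Rounded to nearest $1: Ibarra $18,238; Halvorsen $2,551; Tam $27,911. Sum = $48,700.
No rounding difference to absorb.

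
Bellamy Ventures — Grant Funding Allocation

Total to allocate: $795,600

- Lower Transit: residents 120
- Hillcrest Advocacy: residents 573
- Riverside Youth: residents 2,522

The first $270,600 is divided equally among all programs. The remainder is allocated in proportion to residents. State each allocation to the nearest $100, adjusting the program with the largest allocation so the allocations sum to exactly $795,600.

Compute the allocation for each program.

Equal tier: $270,600 ÷ 3 = $90,200 apiece.
Remainder $525,000 by residents (total 3,215): Lower Transit 19,595.65 → $19,600; Hillcrest Advocacy 93,569.21 → $93,600; Riverside Youth 411,835.15 → $411,800.
Totals: Lower Transit $90,200 + $19,600 = $109,800; Hillcrest Advocacy $90,200 + $93,600 = $183,800; Riverside Youth $90,200 + $411,800 = $502,000.

Lower Transit: $109,800 | Hillcrest Advocacy: $183,800 | Riverside Youth: $502,000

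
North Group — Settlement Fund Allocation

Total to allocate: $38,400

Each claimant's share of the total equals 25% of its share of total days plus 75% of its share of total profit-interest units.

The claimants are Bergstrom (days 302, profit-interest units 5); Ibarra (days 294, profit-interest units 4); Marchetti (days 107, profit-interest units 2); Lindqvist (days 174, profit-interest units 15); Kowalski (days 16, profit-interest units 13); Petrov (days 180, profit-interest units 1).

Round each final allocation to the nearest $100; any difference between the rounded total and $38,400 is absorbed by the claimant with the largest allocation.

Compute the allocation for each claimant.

Bergstrom: $6,300; Ibarra: $5,500; Marchetti: $2,400; Lindqvist: $12,400; Kowalski: $9,500; Petrov: $2,300

Days total 1,073; profit-interest units total 40.
Composite weights (25% days + 75% profit-interest units): Bergstrom 0.1641; Ibarra 0.1435; Marchetti 0.0624; Lindqvist 0.3218; Kowalski 0.2475; Petrov 0.0607.
Unrounded shares: Bergstrom 6,301.96; Ibarra 5,510.38; Marchetti 2,397.32; Lindqvist 12,356.76; Kowalski 9,503.15; Petrov 2,330.44.
After rounding ($100): Bergstrom $6,300; Ibarra $5,500; Marchetti $2,400; Lindqvist $12,400; Kowalski $9,500; Petrov $2,300. Sum = $38,400.
No rounding difference to absorb.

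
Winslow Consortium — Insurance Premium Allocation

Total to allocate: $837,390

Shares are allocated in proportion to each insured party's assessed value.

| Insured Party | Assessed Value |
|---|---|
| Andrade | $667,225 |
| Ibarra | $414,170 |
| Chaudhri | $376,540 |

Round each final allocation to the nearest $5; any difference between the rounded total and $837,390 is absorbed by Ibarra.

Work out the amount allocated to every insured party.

Assessed value total: 1,457,935.
Raw shares: Andrade 667,225/1,457,935 × $837,390 = 383,232.14; Ibarra 414,170/1,457,935 × $837,390 = 237,885.65; Chaudhri 376,540/1,457,935 × $837,390 = 216,272.21.
At nearest $5: Andrade $383,230; Ibarra $237,885; Chaudhri $216,270. Sum = $837,385.
Difference $837,390 − $837,385 = +$5 applied to Ibarra: Ibarra becomes $237,890.

Andrade: $383,230 | Ibarra: $237,890 | Chaudhri: $216,270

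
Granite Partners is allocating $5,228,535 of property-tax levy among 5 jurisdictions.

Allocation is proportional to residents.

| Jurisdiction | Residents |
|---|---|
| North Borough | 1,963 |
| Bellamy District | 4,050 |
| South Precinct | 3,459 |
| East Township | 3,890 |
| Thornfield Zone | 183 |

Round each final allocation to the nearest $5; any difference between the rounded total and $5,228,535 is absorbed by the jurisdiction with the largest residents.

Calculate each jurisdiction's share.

North Borough: $757,740; Bellamy District: $1,563,355; South Precinct: $1,335,215; East Township: $1,501,585; Thornfield Zone: $70,640

Combined residents = 13,545.
Proportional shares: North Borough 1,963/13,545 × $5,228,535 = 757,741.91; Bellamy District 4,050/13,545 × $5,228,535 = 1,563,349.34; South Precinct 3,459/13,545 × $5,228,535 = 1,335,216.14; East Township 3,890/13,545 × $5,228,535 = 1,501,587.39; Thornfield Zone 183/13,545 × $5,228,535 = 70,640.23.
Rounded to nearest $5: North Borough $757,740; Bellamy District $1,563,350; South Precinct $1,335,215; East Township $1,501,585; Thornfield Zone $70,640. Sum = $5,228,530.
Difference $5,228,535 − $5,228,530 = +$5 applied to largest residents (Bellamy District): Bellamy District becomes $1,563,355.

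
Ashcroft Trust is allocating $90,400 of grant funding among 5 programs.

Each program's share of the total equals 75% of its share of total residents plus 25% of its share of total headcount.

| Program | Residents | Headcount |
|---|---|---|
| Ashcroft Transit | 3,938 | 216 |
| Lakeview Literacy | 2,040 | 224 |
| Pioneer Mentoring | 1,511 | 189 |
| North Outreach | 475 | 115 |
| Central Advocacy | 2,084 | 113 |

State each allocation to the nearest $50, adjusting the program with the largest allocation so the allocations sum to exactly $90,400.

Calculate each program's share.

Ashcroft Transit: $32,250; Lakeview Literacy: $19,650; Pioneer Mentoring: $15,200; North Outreach: $6,250; Central Advocacy: $17,050

Residents total 10,048; headcount total 857.
Composite weights (75% residents + 25% headcount): Ashcroft Transit 0.3569; Lakeview Literacy 0.2176; Pioneer Mentoring 0.1679; North Outreach 0.0690; Central Advocacy 0.1885.
Proportional shares: Ashcroft Transit 32,268.24; Lakeview Literacy 19,672.25; Pioneer Mentoring 15,179.77; North Outreach 6,237.79; Central Advocacy 17,041.95.
After rounding ($50): Ashcroft Transit $32,250; Lakeview Literacy $19,650; Pioneer Mentoring $15,200; North Outreach $6,250; Central Advocacy $17,050. Sum = $90,400.
No rounding difference to absorb.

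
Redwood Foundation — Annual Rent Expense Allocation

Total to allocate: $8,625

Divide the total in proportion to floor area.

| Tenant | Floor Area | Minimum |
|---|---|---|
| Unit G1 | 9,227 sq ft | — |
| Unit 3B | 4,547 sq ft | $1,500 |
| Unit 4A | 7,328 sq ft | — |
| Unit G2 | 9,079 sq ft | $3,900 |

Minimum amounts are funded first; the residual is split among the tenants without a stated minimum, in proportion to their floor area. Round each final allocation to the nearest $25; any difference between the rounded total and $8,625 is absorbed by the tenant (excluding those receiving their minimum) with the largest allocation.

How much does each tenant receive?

Unit G1: $1,800 | Unit 3B: $1,500 | Unit 4A: $1,425 | Unit G2: $3,900

Guaranteed amounts: Unit 3B $1,500; Unit G2 $3,900. Remaining pool $3,225.
Remaining pool split over remaining floor area 16,555: Unit G1 1,797.47 → $1,800; Unit 4A 1,427.53 → $1,425.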